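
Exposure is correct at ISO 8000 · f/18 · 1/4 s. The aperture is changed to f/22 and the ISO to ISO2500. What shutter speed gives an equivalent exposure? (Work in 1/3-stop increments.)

1.3 s

Aperture: f/18 → f/20 → f/22 — 2/3 stop smaller aperture (darker).
ISO: 8000 → 6400 → 5000 → 4000 → 3200 → 2500 — 1 2/3 stops dropped (darker).
Net change so far: 2 1/3 stops darker. Offset with the shutter speed: 1/4 → 0.3 → 0.4 → 0.5 → 0.6 → 0.8 → 1 → 1.3.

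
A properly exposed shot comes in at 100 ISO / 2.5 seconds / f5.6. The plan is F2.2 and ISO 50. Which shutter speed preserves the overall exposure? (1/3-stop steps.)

0.8 s

Aperture: f/5.6 → f/5 → f/4.5 → f/4 → f/3.5 → f/3.2 → f/2.8 → f/2.5 → f/2.2 — 2 2/3 stops opened up (brighter).
ISO: 100 → 80 → 64 → 50 — 1 stop dropped (darker).
Net change so far: 1 2/3 stops brighter. Offset with the shutter speed: 2.5 → 2 → 1.6 → 1.3 → 1 → 0.8.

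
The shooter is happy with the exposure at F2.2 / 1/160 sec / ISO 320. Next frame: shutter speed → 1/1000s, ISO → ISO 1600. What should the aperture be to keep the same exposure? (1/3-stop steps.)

Shutter speed: 1/160 → 1/200 → 1/250 → 1/320 → 1/400 → 1/500 → 1/640 → 1/800 → 1/1000 — 2 2/3 stops faster (darker).
ISO: 320 → 400 → 500 → 640 → 800 → 1000 → 1250 → 1600 — 2 1/3 stops higher (brighter).
Net change so far: 1/3 stop darker. Offset with the aperture: f/2.2 → f/2.

f/2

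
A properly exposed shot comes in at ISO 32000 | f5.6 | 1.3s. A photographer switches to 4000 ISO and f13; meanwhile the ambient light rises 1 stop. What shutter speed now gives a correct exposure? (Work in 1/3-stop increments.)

Scene light: 1 stop brighter.
ISO: 32000 → 25600 → 20000 → 16000 → 12800 → 10000 → 8000 → 6400 → 5000 → 4000 — 3 stops lower (darker).
Aperture: f/5.6 → f/6.3 → f/7.1 → f/8 → f/9 → f/10 → f/11 → f/13 — 2 1/3 stops narrower (darker).
Net so far: 4 1/3 stops darker. Shutter speed: 1.3 → 1.6 → 2 → 2.5 → 3.2 → 4 → 5 → 6 → 8 → 10 → 13 → 15 → 20 → 25.

25 s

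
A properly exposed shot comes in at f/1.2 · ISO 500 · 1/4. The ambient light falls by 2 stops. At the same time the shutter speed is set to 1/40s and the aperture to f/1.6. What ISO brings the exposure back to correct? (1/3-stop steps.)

Scene light: 2 stops darker.
Shutter speed: 1/4 → 1/5 → 1/6 → 1/8 → 1/10 → 1/13 → 1/15 → 1/20 → 1/25 → 1/30 → 1/40 — 3 1/3 stops faster (darker).
Aperture: f/1.2 → f/1.4 → f/1.6 — 2/3 stop narrower (darker).
Net so far: 6 stops darker. ISO: 500 → 640 → 800 → 1000 → 1250 → 1600 → 2000 → 2500 → 3200 → 4000 → 5000 → 6400 → 8000 → 10000 → 12800 → 16000 → 20000 → 25600 → 32000.

ISO 32000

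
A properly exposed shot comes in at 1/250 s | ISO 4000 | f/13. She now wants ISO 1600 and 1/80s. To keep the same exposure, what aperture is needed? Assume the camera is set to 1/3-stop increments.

f/14

ISO: 4000 → 3200 → 2500 → 2000 → 1600 — 1 1/3 stops dropped (darker).
Shutter speed: 1/250 → 1/200 → 1/160 → 1/125 → 1/100 → 1/80 — 1 2/3 stops slower (brighter).
Net change so far: 1/3 stop brighter. Offset with the aperture: f/13 → f/14.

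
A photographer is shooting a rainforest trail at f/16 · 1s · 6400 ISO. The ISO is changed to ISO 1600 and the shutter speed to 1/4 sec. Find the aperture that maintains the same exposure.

f/4

ISO: 6400 → 3200 → 1600 — 2 stops lower (darker).
Shutter speed: 1 → 1/2 → 1/4 — 2 stops shorter (darker).
Net change so far: 4 stops darker. Offset with the aperture: f/16 → f/11 → f/8 → f/5.6 → f/4.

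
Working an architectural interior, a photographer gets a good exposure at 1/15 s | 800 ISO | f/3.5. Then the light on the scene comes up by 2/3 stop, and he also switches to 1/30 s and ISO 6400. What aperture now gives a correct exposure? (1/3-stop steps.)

Scene light: 2/3 stop brighter.
Shutter speed: 1/15 → 1/20 → 1/25 → 1/30 — 1 stop shorter (darker).
ISO: 800 → 1000 → 1250 → 1600 → 2000 → 2500 → 3200 → 4000 → 5000 → 6400 — 3 stops higher (brighter).
Net so far: 2 2/3 stops brighter. Aperture: f/3.5 → f/4 → f/4.5 → f/5 → f/5.6 → f/6.3 → f/7.1 → f/8 → f/9.

f/9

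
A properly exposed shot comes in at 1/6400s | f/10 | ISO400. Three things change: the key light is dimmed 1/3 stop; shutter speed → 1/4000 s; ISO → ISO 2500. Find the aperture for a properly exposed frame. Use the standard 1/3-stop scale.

f/29

Scene light: 1/3 stop darker.
Shutter speed: 1/6400 → 1/5000 → 1/4000 — 2/3 stop longer (brighter).
ISO: 400 → 500 → 640 → 800 → 1000 → 1250 → 1600 → 2000 → 2500 — 2 2/3 stops higher (brighter).
Net so far: 3 stops brighter. Aperture: f/10 → f/11 → f/13 → f/14 → f/16 → f/18 → f/20 → f/22 → f/25 → f/29.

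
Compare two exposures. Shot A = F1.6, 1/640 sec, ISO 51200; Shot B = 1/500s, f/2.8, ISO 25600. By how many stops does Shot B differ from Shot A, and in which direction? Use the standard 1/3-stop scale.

Aperture: f/1.6 → f/1.8 → f/2 → f/2.2 → f/2.5 → f/2.8 — 1 2/3 stops narrower (darker).
Shutter speed: 1/640 → 1/500 — 1/3 stop longer (brighter).
ISO: 51200 → 40000 → 32000 → 25600 — 1 stop lower (darker).
Net: −1 2/3 +1/3 −1 = −2 1/3 stops.

2 1/3 stops darker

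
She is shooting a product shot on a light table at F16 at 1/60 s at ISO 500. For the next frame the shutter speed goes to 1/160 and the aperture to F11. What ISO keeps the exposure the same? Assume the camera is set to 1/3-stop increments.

ISO 640

Shutter speed: 1/60 → 1/80 → 1/100 → 1/125 → 1/160 — 1 1/3 stops shorter (darker).
Aperture: f/16 → f/14 → f/13 → f/11 — 1 stop wider (brighter).
Net change so far: 1/3 stop darker. Offset with the ISO: 500 → 640.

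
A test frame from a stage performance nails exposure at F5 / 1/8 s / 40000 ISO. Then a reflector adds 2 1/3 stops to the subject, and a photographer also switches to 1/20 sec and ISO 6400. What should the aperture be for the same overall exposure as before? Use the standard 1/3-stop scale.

Scene light: 2 1/3 stops brighter.
Shutter speed: 1/8 → 1/10 → 1/13 → 1/15 → 1/20 — 1 1/3 stops faster (darker).
ISO: 40000 → 32000 → 25600 → 20000 → 16000 → 12800 → 10000 → 8000 → 6400 — 2 2/3 stops dropped (darker).
Net so far: 1 2/3 stops darker. Aperture: f/5 → f/4.5 → f/4 → f/3.5 → f/3.2 → f/2.8.

f/2.8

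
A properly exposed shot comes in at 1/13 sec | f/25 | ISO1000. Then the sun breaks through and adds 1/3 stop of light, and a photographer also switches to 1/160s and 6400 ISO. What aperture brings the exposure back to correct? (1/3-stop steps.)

f/20

Scene light: 1/3 stop brighter.
Shutter speed: 1/13 → 1/15 → 1/20 → 1/25 → 1/30 → 1/40 → 1/50 → 1/60 → 1/80 → 1/100 → 1/125 → 1/160 — 3 2/3 stops shorter (darker).
ISO: 1000 → 1250 → 1600 → 2000 → 2500 → 3200 → 4000 → 5000 → 6400 — 2 2/3 stops raised (brighter).
Net so far: 2/3 stop darker. Aperture: f/25 → f/22 → f/20.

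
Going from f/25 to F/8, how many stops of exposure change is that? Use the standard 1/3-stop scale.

3 1/3 stops

f/25 → f/22 → f/20 → f/18 → f/16 → f/14 → f/13 → f/11 → f/10 → f/9 → f/8 — count the steps: 10 third-stops = 3 1/3 stops.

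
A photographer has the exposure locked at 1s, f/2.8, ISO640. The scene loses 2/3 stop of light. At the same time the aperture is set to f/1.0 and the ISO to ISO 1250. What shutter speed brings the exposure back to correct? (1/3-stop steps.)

Scene light: 2/3 stop darker.
Aperture: f/2.8 → f/2.5 → f/2.2 → f/2 → f/1.8 → f/1.6 → f/1.4 → f/1.2 → f/1.1 → f/1.0 — 3 stops opened up (brighter).
ISO: 640 → 800 → 1000 → 1250 — 1 stop raised (brighter).
Net so far: 3 1/3 stops brighter. Shutter speed: 1 → 0.8 → 0.6 → 0.5 → 0.4 → 0.3 → 1/4 → 1/5 → 1/6 → 1/8 → 1/10.

1/10s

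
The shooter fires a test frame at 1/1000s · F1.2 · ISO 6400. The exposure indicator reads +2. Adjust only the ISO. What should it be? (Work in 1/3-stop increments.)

Overexposed by 2 stops → need 2 stops darker.
ISO: 6400 → 5000 → 4000 → 3200 → 2500 → 2000 → 1600.

ISO 1600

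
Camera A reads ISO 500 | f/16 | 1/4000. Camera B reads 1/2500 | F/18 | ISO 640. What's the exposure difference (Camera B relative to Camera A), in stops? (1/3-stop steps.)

2/3 stop brighter

Aperture: f/16 → f/18 — 1/3 stop smaller aperture (darker).
Shutter speed: 1/4000 → 1/3200 → 1/2500 — 2/3 stop slower (brighter).
ISO: 500 → 640 — 1/3 stop higher (brighter).
Net: −1/3 +2/3 +1/3 = +2/3 stops.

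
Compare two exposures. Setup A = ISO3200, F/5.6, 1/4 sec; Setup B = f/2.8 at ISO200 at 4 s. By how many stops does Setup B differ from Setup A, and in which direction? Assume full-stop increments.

2 stops brighter

Aperture: f/5.6 → f/4 → f/2.8 — 2 stops wider (brighter).
Shutter speed: 1/4 → 1/2 → 1 → 2 → 4 — 4 stops longer (brighter).
ISO: 3200 → 1600 → 800 → 400 → 200 — 4 stops lower (darker).
Net: +2 +4 −4 = +2 stops.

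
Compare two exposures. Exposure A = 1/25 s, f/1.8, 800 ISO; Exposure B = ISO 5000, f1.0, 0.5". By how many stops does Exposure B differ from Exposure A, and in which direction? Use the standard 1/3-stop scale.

8 stops brighter

Aperture: f/1.8 → f/1.6 → f/1.4 → f/1.2 → f/1.1 → f/1.0 — 1 2/3 stops larger aperture (brighter).
Shutter speed: 1/25 → 1/20 → 1/15 → 1/13 → 1/10 → 1/8 → 1/6 → 1/5 → 1/4 → 0.3 → 0.4 → 0.5 — 3 2/3 stops slower (brighter).
ISO: 800 → 1000 → 1250 → 1600 → 2000 → 2500 → 3200 → 4000 → 5000 — 2 2/3 stops raised (brighter).
Net: +1 2/3 +3 2/3 +2 2/3 = +8 stops.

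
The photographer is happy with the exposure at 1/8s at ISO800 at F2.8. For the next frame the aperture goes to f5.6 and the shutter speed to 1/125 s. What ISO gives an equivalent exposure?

Aperture: f/2.8 → f/4 → f/5.6 — 2 stops stopped down (darker).
Shutter speed: 1/8 → 1/15 → 1/30 → 1/60 → 1/125 — 4 stops faster (darker).
Net change so far: 6 stops darker. Offset with the ISO: 800 → 1600 → 3200 → 6400 → 12800 → 25600 → 51200.

ISO 51200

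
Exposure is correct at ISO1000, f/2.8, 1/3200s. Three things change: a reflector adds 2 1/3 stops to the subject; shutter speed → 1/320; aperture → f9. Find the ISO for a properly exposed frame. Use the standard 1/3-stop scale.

Scene light: 2 1/3 stops brighter.
Shutter speed: 1/3200 → 1/2500 → 1/2000 → 1/1600 → 1/1250 → 1/1000 → 1/800 → 1/640 → 1/500 → 1/400 → 1/320 — 3 1/3 stops longer (brighter).
Aperture: f/2.8 → f/3.2 → f/3.5 → f/4 → f/4.5 → f/5 → f/5.6 → f/6.3 → f/7.1 → f/8 → f/9 — 3 1/3 stops narrower (darker).
Net so far: 2 1/3 stops brighter. ISO: 1000 → 800 → 640 → 500 → 400 → 320 → 250 → 200.

ISO 200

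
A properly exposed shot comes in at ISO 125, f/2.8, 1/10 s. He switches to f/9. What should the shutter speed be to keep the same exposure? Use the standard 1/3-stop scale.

Aperture: f/2.8 → f/3.2 → f/3.5 → f/4 → f/4.5 → f/5 → f/5.6 → f/6.3 → f/7.1 → f/8 → f/9 — 3 1/3 stops stopped down (darker).
Need 3 1/3 stops brighter from the shutter speed: 1/10 → 1/8 → 1/6 → 1/5 → 1/4 → 0.3 → 0.4 → 0.5 → 0.6 → 0.8 → 1.

1 s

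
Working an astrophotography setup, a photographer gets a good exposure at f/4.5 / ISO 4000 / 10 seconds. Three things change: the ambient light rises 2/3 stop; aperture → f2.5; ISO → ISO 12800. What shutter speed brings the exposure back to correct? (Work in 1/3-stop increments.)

Scene light: 2/3 stop brighter.
Aperture: f/4.5 → f/4 → f/3.5 → f/3.2 → f/2.8 → f/2.5 — 1 2/3 stops wider (brighter).
ISO: 4000 → 5000 → 6400 → 8000 → 10000 → 12800 — 1 2/3 stops higher (brighter).
Net so far: 4 stops brighter. Shutter speed: 10 → 8 → 6 → 5 → 4 → 3.2 → 2.5 → 2 → 1.6 → 1.3 → 1 → 0.8 → 0.6.

0.6 s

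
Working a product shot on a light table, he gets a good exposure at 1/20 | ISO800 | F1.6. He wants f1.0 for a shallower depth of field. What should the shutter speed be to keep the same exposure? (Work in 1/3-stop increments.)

Aperture: f/1.6 → f/1.4 → f/1.2 → f/1.1 → f/1.0 — 1 1/3 stops larger aperture (brighter).
Need 1 1/3 stops darker from the shutter speed: 1/20 → 1/25 → 1/30 → 1/40 → 1/50.

1/50s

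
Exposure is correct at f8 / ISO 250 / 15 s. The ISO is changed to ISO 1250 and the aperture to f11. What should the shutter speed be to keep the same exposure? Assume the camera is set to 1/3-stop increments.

6 s

ISO: 250 → 320 → 400 → 500 → 640 → 800 → 1000 → 1250 — 2 1/3 stops higher (brighter).
Aperture: f/8 → f/9 → f/10 → f/11 — 1 stop stopped down (darker).
Net change so far: 1 1/3 stops brighter. Offset with the shutter speed: 15 → 13 → 10 → 8 → 6.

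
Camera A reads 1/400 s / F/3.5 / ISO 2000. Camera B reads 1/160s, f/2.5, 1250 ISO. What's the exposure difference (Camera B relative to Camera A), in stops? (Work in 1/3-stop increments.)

Aperture: f/3.5 → f/3.2 → f/2.8 → f/2.5 — 1 stop wider (brighter).
Shutter speed: 1/400 → 1/320 → 1/250 → 1/200 → 1/160 — 1 1/3 stops longer (brighter).
ISO: 2000 → 1600 → 1250 — 2/3 stop lower (darker).
Net: +1 +1 1/3 −2/3 = +1 2/3 stops.

1 2/3 stops brighter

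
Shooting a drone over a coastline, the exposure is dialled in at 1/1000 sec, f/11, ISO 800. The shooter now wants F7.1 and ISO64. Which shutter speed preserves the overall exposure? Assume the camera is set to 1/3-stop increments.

Aperture: f/11 → f/10 → f/9 → f/8 → f/7.1 — 1 1/3 stops wider (brighter).
ISO: 800 → 640 → 500 → 400 → 320 → 250 → 200 → 160 → 125 → 100 → 80 → 64 — 3 2/3 stops dropped (darker).
Net change so far: 2 1/3 stops darker. Offset with the shutter speed: 1/1000 → 1/800 → 1/640 → 1/500 → 1/400 → 1/320 → 1/250 → 1/200.

1/200s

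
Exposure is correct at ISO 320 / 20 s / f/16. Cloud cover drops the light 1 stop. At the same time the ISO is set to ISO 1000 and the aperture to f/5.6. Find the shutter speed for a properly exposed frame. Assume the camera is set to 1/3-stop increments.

1.6 s

Scene light: 1 stop darker.
ISO: 320 → 400 → 500 → 640 → 800 → 1000 — 1 2/3 stops higher (brighter).
Aperture: f/16 → f/14 → f/13 → f/11 → f/10 → f/9 → f/8 → f/7.1 → f/6.3 → f/5.6 — 3 stops opened up (brighter).
Net so far: 3 2/3 stops brighter. Shutter speed: 20 → 15 → 13 → 10 → 8 → 6 → 5 → 4 → 3.2 → 2.5 → 2 → 1.6.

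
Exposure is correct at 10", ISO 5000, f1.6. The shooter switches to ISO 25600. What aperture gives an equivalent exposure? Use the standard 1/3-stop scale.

f/3.5

ISO: 5000 → 6400 → 8000 → 10000 → 12800 → 16000 → 20000 → 25600 — 2 1/3 stops raised (brighter).
Need 2 1/3 stops darker from the aperture: f/1.6 → f/1.8 → f/2 → f/2.2 → f/2.5 → f/2.8 → f/3.2 → f/3.5.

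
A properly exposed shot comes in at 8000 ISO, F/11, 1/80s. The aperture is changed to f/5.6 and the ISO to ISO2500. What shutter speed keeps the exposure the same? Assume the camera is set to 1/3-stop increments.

1/100s

Aperture: f/11 → f/10 → f/9 → f/8 → f/7.1 → f/6.3 → f/5.6 — 2 stops opened up (brighter).
ISO: 8000 → 6400 → 5000 → 4000 → 3200 → 2500 — 1 2/3 stops lower (darker).
Net change so far: 1/3 stop brighter. Offset with the shutter speed: 1/80 → 1/100.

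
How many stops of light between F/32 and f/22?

f/32 → f/22 — count the steps: 1 stop.

1 stop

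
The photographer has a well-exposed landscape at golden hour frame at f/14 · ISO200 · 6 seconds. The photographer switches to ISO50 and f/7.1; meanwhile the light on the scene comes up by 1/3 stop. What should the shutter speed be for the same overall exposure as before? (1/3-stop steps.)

5 s

Scene light: 1/3 stop brighter.
ISO: 200 → 160 → 125 → 100 → 80 → 64 → 50 — 2 stops dropped (darker).
Aperture: f/14 → f/13 → f/11 → f/10 → f/9 → f/8 → f/7.1 — 2 stops wider (brighter).
Net so far: 1/3 stop brighter. Shutter speed: 6 → 5.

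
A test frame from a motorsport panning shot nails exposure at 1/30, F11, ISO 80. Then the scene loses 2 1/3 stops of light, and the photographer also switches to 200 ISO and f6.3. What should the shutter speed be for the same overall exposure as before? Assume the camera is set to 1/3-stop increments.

Scene light: 2 1/3 stops darker.
ISO: 80 → 100 → 125 → 160 → 200 — 1 1/3 stops raised (brighter).
Aperture: f/11 → f/10 → f/9 → f/8 → f/7.1 → f/6.3 — 1 2/3 stops wider (brighter).
Net so far: 2/3 stop brighter. Shutter speed: 1/30 → 1/40 → 1/50.

1/50s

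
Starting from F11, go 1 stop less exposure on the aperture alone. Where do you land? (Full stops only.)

f/16

Aperture: f/11 → f/16 — 1 stop stopped down (darker).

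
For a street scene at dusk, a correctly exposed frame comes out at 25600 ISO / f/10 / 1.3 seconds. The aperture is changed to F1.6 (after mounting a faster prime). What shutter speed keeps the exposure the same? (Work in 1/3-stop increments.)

1/30s

Aperture: f/10 → f/9 → f/8 → f/7.1 → f/6.3 → f/5.6 → f/5 → f/4.5 → f/4 → f/3.5 → f/3.2 → f/2.8 → f/2.5 → f/2.2 → f/2 → f/1.8 → f/1.6 — 5 1/3 stops opened up (brighter).
Need 5 1/3 stops darker from the shutter speed: 1.3 → 1 → 0.8 → 0.6 → 0.5 → 0.4 → 0.3 → 1/4 → 1/5 → 1/6 → 1/8 → 1/10 → 1/13 → 1/15 → 1/20 → 1/25 → 1/30.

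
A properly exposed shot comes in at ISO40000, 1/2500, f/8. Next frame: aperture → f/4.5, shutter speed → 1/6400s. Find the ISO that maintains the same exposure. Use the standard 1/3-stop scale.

Aperture: f/8 → f/7.1 → f/6.3 → f/5.6 → f/5 → f/4.5 — 1 2/3 stops wider (brighter).
Shutter speed: 1/2500 → 1/3200 → 1/4000 → 1/5000 → 1/6400 — 1 1/3 stops faster (darker).
Net change so far: 1/3 stop brighter. Offset with the ISO: 40000 → 32000.

ISO 32000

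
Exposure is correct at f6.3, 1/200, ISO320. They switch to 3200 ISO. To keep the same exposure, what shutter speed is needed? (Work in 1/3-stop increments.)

1/2000s

ISO: 320 → 400 → 500 → 640 → 800 → 1000 → 1250 → 1600 → 2000 → 2500 → 3200 — 3 1/3 stops raised (brighter).
Need 3 1/3 stops darker from the shutter speed: 1/200 → 1/250 → 1/320 → 1/400 → 1/500 → 1/640 → 1/800 → 1/1000 → 1/1250 → 1/1600 → 1/2000.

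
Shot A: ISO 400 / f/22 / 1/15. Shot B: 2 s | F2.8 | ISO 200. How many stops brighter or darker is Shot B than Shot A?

10 stops brighter

Aperture: f/22 → f/16 → f/11 → f/8 → f/5.6 → f/4 → f/2.8 — 6 stops opened up (brighter).
Shutter speed: 1/15 → 1/8 → 1/4 → 1/2 → 1 → 2 — 5 stops slower (brighter).
ISO: 400 → 200 — 1 stop lower (darker).
Net: +6 +5 −1 = +10 stops.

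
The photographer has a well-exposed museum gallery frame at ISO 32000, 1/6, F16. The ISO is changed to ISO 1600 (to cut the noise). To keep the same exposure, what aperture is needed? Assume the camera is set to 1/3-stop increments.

ISO: 32000 → 25600 → 20000 → 16000 → 12800 → 10000 → 8000 → 6400 → 5000 → 4000 → 3200 → 2500 → 2000 → 1600 — 4 1/3 stops dropped (darker).
Need 4 1/3 stops brighter from the aperture: f/16 → f/14 → f/13 → f/11 → f/10 → f/9 → f/8 → f/7.1 → f/6.3 → f/5.6 → f/5 → f/4.5 → f/4 → f/3.5.

f/3.5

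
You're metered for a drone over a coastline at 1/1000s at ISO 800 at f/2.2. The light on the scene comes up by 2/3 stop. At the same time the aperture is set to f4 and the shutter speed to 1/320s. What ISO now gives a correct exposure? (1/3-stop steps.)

ISO 500

Scene light: 2/3 stop brighter.
Aperture: f/2.2 → f/2.5 → f/2.8 → f/3.2 → f/3.5 → f/4 — 1 2/3 stops smaller aperture (darker).
Shutter speed: 1/1000 → 1/800 → 1/640 → 1/500 → 1/400 → 1/320 — 1 2/3 stops longer (brighter).
Net so far: 2/3 stop brighter. ISO: 800 → 640 → 500.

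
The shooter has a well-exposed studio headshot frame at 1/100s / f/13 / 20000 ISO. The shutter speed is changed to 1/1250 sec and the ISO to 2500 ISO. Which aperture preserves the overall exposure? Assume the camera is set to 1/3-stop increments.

Shutter speed: 1/100 → 1/125 → 1/160 → 1/200 → 1/250 → 1/320 → 1/400 → 1/500 → 1/640 → 1/800 → 1/1000 → 1/1250 — 3 2/3 stops shorter (darker).
ISO: 20000 → 16000 → 12800 → 10000 → 8000 → 6400 → 5000 → 4000 → 3200 → 2500 — 3 stops lower (darker).
Net change so far: 6 2/3 stops darker. Offset with the aperture: f/13 → f/11 → f/10 → f/9 → f/8 → f/7.1 → f/6.3 → f/5.6 → f/5 → f/4.5 → f/4 → f/3.5 → f/3.2 → f/2.8 → f/2.5 → f/2.2 → f/2 → f/1.8 → f/1.6 → f/1.4 → f/1.2.

f/1.2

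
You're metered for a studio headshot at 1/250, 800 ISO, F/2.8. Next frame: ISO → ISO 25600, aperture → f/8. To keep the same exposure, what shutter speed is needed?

1/1000s

ISO: 800 → 1600 → 3200 → 6400 → 12800 → 25600 — 5 stops raised (brighter).
Aperture: f/2.8 → f/4 → f/5.6 → f/8 — 3 stops smaller aperture (darker).
Net change so far: 2 stops brighter. Offset with the shutter speed: 1/250 → 1/500 → 1/1000.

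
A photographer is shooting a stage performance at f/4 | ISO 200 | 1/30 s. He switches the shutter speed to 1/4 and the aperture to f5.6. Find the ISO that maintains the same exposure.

ISO 50

Shutter speed: 1/30 → 1/15 → 1/8 → 1/4 — 3 stops longer (brighter).
Aperture: f/4 → f/5.6 — 1 stop smaller aperture (darker).
Net change so far: 2 stops brighter. Offset with the ISO: 200 → 100 → 50.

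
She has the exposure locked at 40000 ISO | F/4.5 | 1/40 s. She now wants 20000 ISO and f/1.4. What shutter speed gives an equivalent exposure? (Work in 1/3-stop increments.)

1/200s

ISO: 40000 → 32000 → 25600 → 20000 — 1 stop lower (darker).
Aperture: f/4.5 → f/4 → f/3.5 → f/3.2 → f/2.8 → f/2.5 → f/2.2 → f/2 → f/1.8 → f/1.6 → f/1.4 — 3 1/3 stops larger aperture (brighter).
Net change so far: 2 1/3 stops brighter. Offset with the shutter speed: 1/40 → 1/50 → 1/60 → 1/80 → 1/100 → 1/125 → 1/160 → 1/200.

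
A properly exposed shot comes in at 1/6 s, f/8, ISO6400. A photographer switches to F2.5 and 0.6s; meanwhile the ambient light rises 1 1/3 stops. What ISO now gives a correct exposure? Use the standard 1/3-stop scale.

ISO 64

Scene light: 1 1/3 stops brighter.
Aperture: f/8 → f/7.1 → f/6.3 → f/5.6 → f/5 → f/4.5 → f/4 → f/3.5 → f/3.2 → f/2.8 → f/2.5 — 3 1/3 stops wider (brighter).
Shutter speed: 1/6 → 1/5 → 1/4 → 0.3 → 0.4 → 0.5 → 0.6 — 2 stops longer (brighter).
Net so far: 6 2/3 stops brighter. ISO: 6400 → 5000 → 4000 → 3200 → 2500 → 2000 → 1600 → 1250 → 1000 → 800 → 640 → 500 → 400 → 320 → 250 → 200 → 160 → 125 → 100 → 80 → 64.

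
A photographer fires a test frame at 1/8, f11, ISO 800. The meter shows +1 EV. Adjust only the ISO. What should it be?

ISO 400

Overexposed by 1 stop → need 1 stop darker.
ISO: 800 → 400.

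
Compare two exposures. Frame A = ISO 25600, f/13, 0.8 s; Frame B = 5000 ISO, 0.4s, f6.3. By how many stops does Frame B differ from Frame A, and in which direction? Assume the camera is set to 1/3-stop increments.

1 1/3 stops darker

Aperture: f/13 → f/11 → f/10 → f/9 → f/8 → f/7.1 → f/6.3 — 2 stops opened up (brighter).
Shutter speed: 0.8 → 0.6 → 0.5 → 0.4 — 1 stop shorter (darker).
ISO: 25600 → 20000 → 16000 → 12800 → 10000 → 8000 → 6400 → 5000 — 2 1/3 stops dropped (darker).
Net: +2 −1 −2 1/3 = −1 1/3 stops.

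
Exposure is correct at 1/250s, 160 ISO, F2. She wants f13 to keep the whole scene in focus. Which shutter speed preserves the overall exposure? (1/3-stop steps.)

Aperture: f/2 → f/2.2 → f/2.5 → f/2.8 → f/3.2 → f/3.5 → f/4 → f/4.5 → f/5 → f/5.6 → f/6.3 → f/7.1 → f/8 → f/9 → f/10 → f/11 → f/13 — 5 1/3 stops narrower (darker).
Need 5 1/3 stops brighter from the shutter speed: 1/250 → 1/200 → 1/160 → 1/125 → 1/100 → 1/80 → 1/60 → 1/50 → 1/40 → 1/30 → 1/25 → 1/20 → 1/15 → 1/13 → 1/10 → 1/8 → 1/6.

1/6s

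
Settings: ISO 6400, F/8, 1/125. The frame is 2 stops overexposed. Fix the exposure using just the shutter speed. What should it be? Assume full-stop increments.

1/500s

Overexposed by 2 stops → need 2 stops darker.
Shutter speed: 1/125 → 1/250 → 1/500.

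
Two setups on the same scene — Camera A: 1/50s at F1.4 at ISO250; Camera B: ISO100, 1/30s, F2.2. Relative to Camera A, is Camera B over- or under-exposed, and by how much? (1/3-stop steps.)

Aperture: f/1.4 → f/1.6 → f/1.8 → f/2 → f/2.2 — 1 1/3 stops smaller aperture (darker).
Shutter speed: 1/50 → 1/40 → 1/30 — 2/3 stop slower (brighter).
ISO: 250 → 200 → 160 → 125 → 100 — 1 1/3 stops lower (darker).
Net: −1 1/3 +2/3 −1 1/3 = −2 stops.

2 stops darker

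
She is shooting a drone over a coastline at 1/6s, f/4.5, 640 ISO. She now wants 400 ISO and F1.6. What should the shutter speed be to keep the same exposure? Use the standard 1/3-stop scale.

ISO: 640 → 500 → 400 — 2/3 stop dropped (darker).
Aperture: f/4.5 → f/4 → f/3.5 → f/3.2 → f/2.8 → f/2.5 → f/2.2 → f/2 → f/1.8 → f/1.6 — 3 stops larger aperture (brighter).
Net change so far: 2 1/3 stops brighter. Offset with the shutter speed: 1/6 → 1/8 → 1/10 → 1/13 → 1/15 → 1/20 → 1/25 → 1/30.

1/30s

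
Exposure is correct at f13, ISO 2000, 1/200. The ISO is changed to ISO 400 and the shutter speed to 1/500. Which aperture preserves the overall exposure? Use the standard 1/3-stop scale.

ISO: 2000 → 1600 → 1250 → 1000 → 800 → 640 → 500 → 400 — 2 1/3 stops lower (darker).
Shutter speed: 1/200 → 1/250 → 1/320 → 1/400 → 1/500 — 1 1/3 stops faster (darker).
Net change so far: 3 2/3 stops darker. Offset with the aperture: f/13 → f/11 → f/10 → f/9 → f/8 → f/7.1 → f/6.3 → f/5.6 → f/5 → f/4.5 → f/4 → f/3.5.

f/3.5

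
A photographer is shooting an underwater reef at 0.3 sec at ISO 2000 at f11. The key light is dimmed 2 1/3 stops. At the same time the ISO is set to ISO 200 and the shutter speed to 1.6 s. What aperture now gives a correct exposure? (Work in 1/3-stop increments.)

f/3.5

Scene light: 2 1/3 stops darker.
ISO: 2000 → 1600 → 1250 → 1000 → 800 → 640 → 500 → 400 → 320 → 250 → 200 — 3 1/3 stops lower (darker).
Shutter speed: 0.3 → 0.4 → 0.5 → 0.6 → 0.8 → 1 → 1.3 → 1.6 — 2 1/3 stops longer (brighter).
Net so far: 3 1/3 stops darker. Aperture: f/11 → f/10 → f/9 → f/8 → f/7.1 → f/6.3 → f/5.6 → f/5 → f/4.5 → f/4 → f/3.5.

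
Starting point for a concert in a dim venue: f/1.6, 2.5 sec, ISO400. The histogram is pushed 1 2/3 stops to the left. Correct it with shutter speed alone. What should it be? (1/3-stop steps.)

Underexposed by 1 2/3 stops → need 1 2/3 stops brighter.
Shutter speed: 2.5 → 3.2 → 4 → 5 → 6 → 8.

8 s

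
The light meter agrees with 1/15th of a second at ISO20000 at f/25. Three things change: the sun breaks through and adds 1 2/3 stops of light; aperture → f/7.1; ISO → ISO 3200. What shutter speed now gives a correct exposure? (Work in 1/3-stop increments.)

Scene light: 1 2/3 stops brighter.
Aperture: f/25 → f/22 → f/20 → f/18 → f/16 → f/14 → f/13 → f/11 → f/10 → f/9 → f/8 → f/7.1 — 3 2/3 stops larger aperture (brighter).
ISO: 20000 → 16000 → 12800 → 10000 → 8000 → 6400 → 5000 → 4000 → 3200 — 2 2/3 stops lower (darker).
Net so far: 2 2/3 stops brighter. Shutter speed: 1/15 → 1/20 → 1/25 → 1/30 → 1/40 → 1/50 → 1/60 → 1/80 → 1/100.

1/100s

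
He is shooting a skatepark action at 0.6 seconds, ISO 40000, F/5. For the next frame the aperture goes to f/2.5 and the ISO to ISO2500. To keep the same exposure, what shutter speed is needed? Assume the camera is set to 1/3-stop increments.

2.5 s

Aperture: f/5 → f/4.5 → f/4 → f/3.5 → f/3.2 → f/2.8 → f/2.5 — 2 stops larger aperture (brighter).
ISO: 40000 → 32000 → 25600 → 20000 → 16000 → 12800 → 10000 → 8000 → 6400 → 5000 → 4000 → 3200 → 2500 — 4 stops dropped (darker).
Net change so far: 2 stops darker. Offset with the shutter speed: 0.6 → 0.8 → 1 → 1.3 → 1.6 → 2 → 2.5.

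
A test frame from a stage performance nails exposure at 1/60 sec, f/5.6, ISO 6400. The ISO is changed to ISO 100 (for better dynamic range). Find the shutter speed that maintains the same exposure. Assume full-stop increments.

ISO: 6400 → 3200 → 1600 → 800 → 400 → 200 → 100 — 6 stops lower (darker).
Need 6 stops brighter from the shutter speed: 1/60 → 1/30 → 1/15 → 1/8 → 1/4 → 1/2 → 1.

1 s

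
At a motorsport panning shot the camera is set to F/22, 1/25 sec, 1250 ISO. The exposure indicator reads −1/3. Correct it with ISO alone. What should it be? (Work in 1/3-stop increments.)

Underexposed by 1/3 stop → need 1/3 stop brighter.
ISO: 1250 → 1600.

ISO 1600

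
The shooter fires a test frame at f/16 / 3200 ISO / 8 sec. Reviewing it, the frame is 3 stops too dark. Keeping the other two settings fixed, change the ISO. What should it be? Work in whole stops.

ISO 25600

Underexposed by 3 stops → need 3 stops brighter.
ISO: 3200 → 6400 → 12800 → 25600.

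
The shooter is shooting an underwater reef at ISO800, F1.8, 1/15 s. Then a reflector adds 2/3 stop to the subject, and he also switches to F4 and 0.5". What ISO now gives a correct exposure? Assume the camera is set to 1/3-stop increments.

Scene light: 2/3 stop brighter.
Aperture: f/1.8 → f/2 → f/2.2 → f/2.5 → f/2.8 → f/3.2 → f/3.5 → f/4 — 2 1/3 stops narrower (darker).
Shutter speed: 1/15 → 1/13 → 1/10 → 1/8 → 1/6 → 1/5 → 1/4 → 0.3 → 0.4 → 0.5 — 3 stops slower (brighter).
Net so far: 1 1/3 stops brighter. ISO: 800 → 640 → 500 → 400 → 320.

ISO 320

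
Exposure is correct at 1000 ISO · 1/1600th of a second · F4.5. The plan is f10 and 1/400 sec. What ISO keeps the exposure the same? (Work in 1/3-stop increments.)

ISO 1250

Aperture: f/4.5 → f/5 → f/5.6 → f/6.3 → f/7.1 → f/8 → f/9 → f/10 — 2 1/3 stops stopped down (darker).
Shutter speed: 1/1600 → 1/1250 → 1/1000 → 1/800 → 1/640 → 1/500 → 1/400 — 2 stops slower (brighter).
Net change so far: 1/3 stop darker. Offset with the ISO: 1000 → 1250.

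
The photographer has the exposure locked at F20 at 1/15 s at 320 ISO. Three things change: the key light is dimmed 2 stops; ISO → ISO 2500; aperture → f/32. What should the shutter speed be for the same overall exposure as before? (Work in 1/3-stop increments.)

Scene light: 2 stops darker.
ISO: 320 → 400 → 500 → 640 → 800 → 1000 → 1250 → 1600 → 2000 → 2500 — 3 stops raised (brighter).
Aperture: f/20 → f/22 → f/25 → f/29 → f/32 — 1 1/3 stops smaller aperture (darker).
Net so far: 1/3 stop darker. Shutter speed: 1/15 → 1/13.

1/13s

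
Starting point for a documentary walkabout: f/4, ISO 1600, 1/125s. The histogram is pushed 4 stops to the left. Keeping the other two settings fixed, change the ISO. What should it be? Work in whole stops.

Underexposed by 4 stops → need 4 stops brighter.
ISO: 1600 → 3200 → 6400 → 12800 → 25600.

ISO 25600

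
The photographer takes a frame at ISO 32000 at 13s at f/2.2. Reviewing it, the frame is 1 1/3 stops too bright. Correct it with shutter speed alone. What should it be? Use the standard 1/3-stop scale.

Overexposed by 1 1/3 stops → need 1 1/3 stops darker.
Shutter speed: 13 → 10 → 8 → 6 → 5.

5 s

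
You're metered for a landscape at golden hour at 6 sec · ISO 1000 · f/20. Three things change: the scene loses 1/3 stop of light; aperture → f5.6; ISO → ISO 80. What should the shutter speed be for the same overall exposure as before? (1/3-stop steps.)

Scene light: 1/3 stop darker.
Aperture: f/20 → f/18 → f/16 → f/14 → f/13 → f/11 → f/10 → f/9 → f/8 → f/7.1 → f/6.3 → f/5.6 — 3 2/3 stops wider (brighter).
ISO: 1000 → 800 → 640 → 500 → 400 → 320 → 250 → 200 → 160 → 125 → 100 → 80 — 3 2/3 stops dropped (darker).
Net so far: 1/3 stop darker. Shutter speed: 6 → 8.

8 s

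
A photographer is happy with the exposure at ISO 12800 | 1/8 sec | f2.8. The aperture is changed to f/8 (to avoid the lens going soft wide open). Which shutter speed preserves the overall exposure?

Aperture: f/2.8 → f/4 → f/5.6 → f/8 — 3 stops narrower (darker).
Need 3 stops brighter from the shutter speed: 1/8 → 1/4 → 1/2 → 1.

1 s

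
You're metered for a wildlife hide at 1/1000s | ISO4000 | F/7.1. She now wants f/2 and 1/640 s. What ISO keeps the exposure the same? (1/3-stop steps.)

Aperture: f/7.1 → f/6.3 → f/5.6 → f/5 → f/4.5 → f/4 → f/3.5 → f/3.2 → f/2.8 → f/2.5 → f/2.2 → f/2 — 3 2/3 stops opened up (brighter).
Shutter speed: 1/1000 → 1/800 → 1/640 — 2/3 stop longer (brighter).
Net change so far: 4 1/3 stops brighter. Offset with the ISO: 4000 → 3200 → 2500 → 2000 → 1600 → 1250 → 1000 → 800 → 640 → 500 → 400 → 320 → 250 → 200.

ISO 200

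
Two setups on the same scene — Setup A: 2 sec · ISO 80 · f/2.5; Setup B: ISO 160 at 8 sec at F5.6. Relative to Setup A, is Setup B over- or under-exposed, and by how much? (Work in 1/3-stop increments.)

2/3 stop brighter

Aperture: f/2.5 → f/2.8 → f/3.2 → f/3.5 → f/4 → f/4.5 → f/5 → f/5.6 — 2 1/3 stops smaller aperture (darker).
Shutter speed: 2 → 2.5 → 3.2 → 4 → 5 → 6 → 8 — 2 stops slower (brighter).
ISO: 80 → 100 → 125 → 160 — 1 stop higher (brighter).
Net: −2 1/3 +2 +1 = +2/3 stops.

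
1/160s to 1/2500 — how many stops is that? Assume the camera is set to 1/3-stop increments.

4 stops

1/160 → 1/200 → 1/250 → 1/320 → 1/400 → 1/500 → 1/640 → 1/800 → 1/1000 → 1/1250 → 1/1600 → 1/2000 → 1/2500 — count the steps: 12 third-stops = 4 stops.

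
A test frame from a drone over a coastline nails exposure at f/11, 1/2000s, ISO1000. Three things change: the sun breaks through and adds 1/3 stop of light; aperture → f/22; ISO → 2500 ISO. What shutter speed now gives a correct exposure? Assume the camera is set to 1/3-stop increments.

Scene light: 1/3 stop brighter.
Aperture: f/11 → f/13 → f/14 → f/16 → f/18 → f/20 → f/22 — 2 stops stopped down (darker).
ISO: 1000 → 1250 → 1600 → 2000 → 2500 — 1 1/3 stops raised (brighter).
Net so far: 1/3 stop darker. Shutter speed: 1/2000 → 1/1600.

1/1600s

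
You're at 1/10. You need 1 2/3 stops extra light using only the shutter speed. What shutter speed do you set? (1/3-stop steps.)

0.3 s

Shutter speed: 1/10 → 1/8 → 1/6 → 1/5 → 1/4 → 0.3 — 1 2/3 stops slower (brighter).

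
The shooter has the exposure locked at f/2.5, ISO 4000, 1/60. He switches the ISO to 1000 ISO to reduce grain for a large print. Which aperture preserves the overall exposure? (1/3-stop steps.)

ISO: 4000 → 3200 → 2500 → 2000 → 1600 → 1250 → 1000 — 2 stops dropped (darker).
Need 2 stops brighter from the aperture: f/2.5 → f/2.2 → f/2 → f/1.8 → f/1.6 → f/1.4 → f/1.2.

f/1.2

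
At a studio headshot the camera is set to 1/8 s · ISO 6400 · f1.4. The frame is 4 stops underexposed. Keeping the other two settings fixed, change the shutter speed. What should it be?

Underexposed by 4 stops → need 4 stops brighter.
Shutter speed: 1/8 → 1/4 → 1/2 → 1 → 2.

2 s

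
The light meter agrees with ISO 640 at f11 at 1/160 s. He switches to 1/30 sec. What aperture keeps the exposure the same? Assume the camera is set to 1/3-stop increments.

f/25

Shutter speed: 1/160 → 1/125 → 1/100 → 1/80 → 1/60 → 1/50 → 1/40 → 1/30 — 2 1/3 stops slower (brighter).
Need 2 1/3 stops darker from the aperture: f/11 → f/13 → f/14 → f/16 → f/18 → f/20 → f/22 → f/25.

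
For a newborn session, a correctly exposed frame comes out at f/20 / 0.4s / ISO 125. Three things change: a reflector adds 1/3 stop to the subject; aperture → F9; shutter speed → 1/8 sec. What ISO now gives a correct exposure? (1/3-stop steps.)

ISO 64

Scene light: 1/3 stop brighter.
Aperture: f/20 → f/18 → f/16 → f/14 → f/13 → f/11 → f/10 → f/9 — 2 1/3 stops wider (brighter).
Shutter speed: 0.4 → 0.3 → 1/4 → 1/5 → 1/6 → 1/8 — 1 2/3 stops faster (darker).
Net so far: 1 stop brighter. ISO: 125 → 100 → 80 → 64.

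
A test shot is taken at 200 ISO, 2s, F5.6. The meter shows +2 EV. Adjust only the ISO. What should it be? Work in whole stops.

Overexposed by 2 stops → need 2 stops darker.
ISO: 200 → 100 → 50.

ISO 50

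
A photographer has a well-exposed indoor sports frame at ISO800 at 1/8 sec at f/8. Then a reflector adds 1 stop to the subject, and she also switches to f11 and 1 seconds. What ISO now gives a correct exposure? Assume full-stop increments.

Scene light: 1 stop brighter.
Aperture: f/8 → f/11 — 1 stop narrower (darker).
Shutter speed: 1/8 → 1/4 → 1/2 → 1 — 3 stops slower (brighter).
Net so far: 3 stops brighter. ISO: 800 → 400 → 200 → 100.

ISO 100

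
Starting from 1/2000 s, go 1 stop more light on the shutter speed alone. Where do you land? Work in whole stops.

Shutter speed: 1/2000 → 1/1000 — 1 stop longer (brighter).

1/1000s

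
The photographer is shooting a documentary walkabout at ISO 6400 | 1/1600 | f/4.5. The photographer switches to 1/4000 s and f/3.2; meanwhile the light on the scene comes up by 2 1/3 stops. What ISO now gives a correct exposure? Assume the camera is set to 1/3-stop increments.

ISO 1600

Scene light: 2 1/3 stops brighter.
Shutter speed: 1/1600 → 1/2000 → 1/2500 → 1/3200 → 1/4000 — 1 1/3 stops shorter (darker).
Aperture: f/4.5 → f/4 → f/3.5 → f/3.2 — 1 stop wider (brighter).
Net so far: 2 stops brighter. ISO: 6400 → 5000 → 4000 → 3200 → 2500 → 2000 → 1600.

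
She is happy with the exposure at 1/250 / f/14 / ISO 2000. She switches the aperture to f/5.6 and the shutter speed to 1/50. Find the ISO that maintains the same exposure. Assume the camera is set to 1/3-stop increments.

ISO 64

Aperture: f/14 → f/13 → f/11 → f/10 → f/9 → f/8 → f/7.1 → f/6.3 → f/5.6 — 2 2/3 stops wider (brighter).
Shutter speed: 1/250 → 1/200 → 1/160 → 1/125 → 1/100 → 1/80 → 1/60 → 1/50 — 2 1/3 stops slower (brighter).
Net change so far: 5 stops brighter. Offset with the ISO: 2000 → 1600 → 1250 → 1000 → 800 → 640 → 500 → 400 → 320 → 250 → 200 → 160 → 125 → 100 → 80 → 64.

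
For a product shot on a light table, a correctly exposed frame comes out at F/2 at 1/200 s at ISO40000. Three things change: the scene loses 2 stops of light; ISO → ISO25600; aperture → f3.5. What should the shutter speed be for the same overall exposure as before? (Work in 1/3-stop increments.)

Scene light: 2 stops darker.
ISO: 40000 → 32000 → 25600 — 2/3 stop lower (darker).
Aperture: f/2 → f/2.2 → f/2.5 → f/2.8 → f/3.2 → f/3.5 — 1 2/3 stops smaller aperture (darker).
Net so far: 4 1/3 stops darker. Shutter speed: 1/200 → 1/160 → 1/125 → 1/100 → 1/80 → 1/60 → 1/50 → 1/40 → 1/30 → 1/25 → 1/20 → 1/15 → 1/13 → 1/10.

1/10s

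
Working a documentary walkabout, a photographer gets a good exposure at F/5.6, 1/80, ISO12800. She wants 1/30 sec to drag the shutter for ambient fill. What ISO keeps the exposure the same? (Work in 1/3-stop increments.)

Shutter speed: 1/80 → 1/60 → 1/50 → 1/40 → 1/30 — 1 1/3 stops slower (brighter).
Need 1 1/3 stops darker from the ISO: 12800 → 10000 → 8000 → 6400 → 5000.

ISO 5000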